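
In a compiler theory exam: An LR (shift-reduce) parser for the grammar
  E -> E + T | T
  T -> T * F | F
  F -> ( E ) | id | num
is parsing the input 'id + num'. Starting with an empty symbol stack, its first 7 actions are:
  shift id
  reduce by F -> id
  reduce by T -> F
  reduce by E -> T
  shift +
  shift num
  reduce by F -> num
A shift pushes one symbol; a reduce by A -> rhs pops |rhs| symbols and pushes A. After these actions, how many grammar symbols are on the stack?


Tracking the symbol stack through each action:
  Action 1: shift 'id' : push -> stack = [id] (size 1)
  Action 2: reduce by F -> id : pop 1, push F -> stack = [F] (size 1)
  Action 3: reduce by T -> F : pop 1, push T -> stack = [T] (size 1)
  Action 4: reduce by E -> T : pop 1, push E -> stack = [E] (size 1)
  Action 5: shift '+' : push -> stack = [E, +] (size 2)
  Action 6: shift 'num' : push -> stack = [E, +, num] (size 3)
  Action 7: reduce by F -> num : pop 1, push F -> stack = [E, +, F] (size 3)
Final stack size: 3

3


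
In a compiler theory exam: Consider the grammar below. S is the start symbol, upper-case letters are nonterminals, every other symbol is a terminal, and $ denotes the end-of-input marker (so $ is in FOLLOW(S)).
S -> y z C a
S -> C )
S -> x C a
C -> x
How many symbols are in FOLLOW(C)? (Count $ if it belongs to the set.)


S is the start symbol and does not occur in any rule body, so FOLLOW(S) = {$}.
Examining every occurrence of C in a rule body:
  S -> y z C a : C is followed by terminal 'a' -> add 'a'
  S -> C ) : C is followed by terminal ')' -> add ')'
  S -> x C a : C is followed by terminal 'a' -> add 'a' (already in the set)
  C -> x : C does not occur in the body -> contributes nothing
FOLLOW(C) = {), a}
Count: 2

2


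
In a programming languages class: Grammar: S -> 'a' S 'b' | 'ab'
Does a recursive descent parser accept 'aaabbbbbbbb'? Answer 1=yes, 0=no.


Grammar accepts strings of the form a^n b^n (n >= 1)
Word: 'aaabbbbbbbb'
Counting: 3 a's and 8 b's
Check: 3 == 8? No
Mismatch: a-count != b-count
Rejected

0


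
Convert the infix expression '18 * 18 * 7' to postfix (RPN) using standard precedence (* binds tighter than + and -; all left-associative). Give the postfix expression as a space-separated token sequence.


Applying the shunting-yard algorithm:
  Operand 18 -> output
  Push '*' onto operator stack -> op-stack: [*]
  Operand 18 -> output
  See '*' (prec 2); top '*' (prec 2) >= it -> pop '*' to output
  Push '*' onto operator stack -> op-stack: [*]
  Operand 7 -> output
  End of input: pop '*' to output
Postfix result: 18 18 * 7 *

18 18 * 7 *


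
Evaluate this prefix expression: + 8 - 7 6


Parsing prefix expression: + 8 - 7 6
Step 1: Innermost operation '- 7 6'
  7 - 6 = 1
Step 2: Outer operation '+ 8 [1]'
  8 + 1 = 9

9


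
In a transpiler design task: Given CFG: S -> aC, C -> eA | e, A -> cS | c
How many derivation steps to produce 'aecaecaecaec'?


Grammar: S -> aC, C -> eA | e, A -> cS | c
Deriving 'aecaecaecaec':
Step 1: S -> aC => aC
Step 2: C -> eA => aeA
Step 3: A -> cS => aecS
Step 4: S -> aC => aecaC
Step 5: C -> eA => aecaeA
Step 6: A -> cS => aecaecS
Step 7: S -> aC => aecaecaC
Step 8: C -> eA => aecaecaeA
Step 9: A -> cS => aecaecaecS
Step 10: S -> aC => aecaecaecaC
Step 11: C -> eA => aecaecaecaeA
Step 12: A -> c => aecaecaecaec
Total derivation steps: 12

12


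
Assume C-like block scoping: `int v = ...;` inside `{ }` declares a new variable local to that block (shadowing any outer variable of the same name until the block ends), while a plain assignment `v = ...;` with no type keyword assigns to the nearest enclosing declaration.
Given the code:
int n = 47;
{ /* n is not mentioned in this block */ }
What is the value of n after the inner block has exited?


Analyzing scoping rules:
Outer scope: declares n = 47
Inner block: n is neither redeclared nor assigned -> unchanged
After the block -> 47
Result: 47

47


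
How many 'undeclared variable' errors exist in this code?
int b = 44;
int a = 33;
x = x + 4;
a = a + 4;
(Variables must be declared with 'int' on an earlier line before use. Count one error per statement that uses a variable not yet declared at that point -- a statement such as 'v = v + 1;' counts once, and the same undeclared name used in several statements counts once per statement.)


Scanning code line by line:
  Line 1: declare 'b' -> declared = ['b']
  Line 2: declare 'a' -> declared = ['a', 'b']
  Line 3: use 'x' -> ERROR (undeclared)
  Line 4: use 'a' -> OK (declared)
Total undeclared variable errors: 1

1


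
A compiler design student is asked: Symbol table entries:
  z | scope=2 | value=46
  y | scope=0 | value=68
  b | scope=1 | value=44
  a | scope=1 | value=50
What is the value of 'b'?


Searching symbol table for 'b':
  z | scope=2 | value=46
  y | scope=0 | value=68
  b | scope=1 | value=44 <- MATCH
  a | scope=1 | value=50
Found 'b' at scope 1 with value 44

44


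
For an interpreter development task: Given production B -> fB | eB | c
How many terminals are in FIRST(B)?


Production: B -> fB | eB | c
Examining each alternative for leading terminals:
  B -> fB : first terminal = 'f'
  B -> eB : first terminal = 'e'
  B -> c : first terminal = 'c'
FIRST(B) = {c, e, f}
Count: 3

3


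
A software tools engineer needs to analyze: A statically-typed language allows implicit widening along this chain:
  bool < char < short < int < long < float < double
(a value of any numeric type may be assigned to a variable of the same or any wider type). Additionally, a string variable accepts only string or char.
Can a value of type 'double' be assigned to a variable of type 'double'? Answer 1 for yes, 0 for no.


Target variable type: double
Source value type: double
Numeric ranks: double=6, double=6
Widening allowed iff rank(source) <= rank(target): 6 <= 6? Yes
Result: 1

1


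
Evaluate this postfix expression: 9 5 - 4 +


Processing tokens left to right:
Push 9, Push 5
Pop 9 and 5, compute 9 - 5 = 4, push 4
Push 4
Pop 4 and 4, compute 4 + 4 = 8, push 8
Stack result: 8

8


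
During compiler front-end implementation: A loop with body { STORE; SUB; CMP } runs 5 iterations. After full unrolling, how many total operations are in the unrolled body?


Loop body operations: STORE, SUB, CMP (3 ops per iteration)
Unrolling 5 iterations:
  Iteration 1: STORE, SUB, CMP (3 ops)
  Iteration 2: STORE, SUB, CMP (3 ops)
  Iteration 3: STORE, SUB, CMP (3 ops)
  Iteration 4: STORE, SUB, CMP (3 ops)
  Iteration 5: STORE, SUB, CMP (3 ops)
Total: 5 iterations * 3 ops/iter = 15 operations

15


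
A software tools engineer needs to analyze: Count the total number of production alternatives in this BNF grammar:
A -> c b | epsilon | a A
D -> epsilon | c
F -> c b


Counting alternatives per rule:
  A: 3 alternative(s)
  D: 2 alternative(s)
  F: 1 alternative(s)
Sum: 3 + 2 + 1 = 6

6


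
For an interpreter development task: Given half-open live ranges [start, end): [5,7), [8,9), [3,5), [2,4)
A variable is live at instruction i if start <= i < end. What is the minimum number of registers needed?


Live ranges:
  Var0: [5, 7)
  Var1: [8, 9)
  Var2: [3, 5)
  Var3: [2, 4)
Sweep-line events (position, delta, active):
  pos=2 start -> active=1
  pos=3 start -> active=2
  pos=4 end -> active=1
  pos=5 end -> active=0
  pos=5 start -> active=1
  pos=7 end -> active=0
  pos=8 start -> active=1
  pos=9 end -> active=0
Maximum simultaneous active: 2
Minimum registers needed: 2

2


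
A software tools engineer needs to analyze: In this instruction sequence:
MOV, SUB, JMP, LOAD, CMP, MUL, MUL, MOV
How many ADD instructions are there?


Scanning instruction sequence for ADD:
  Position 1: MOV
  Position 2: SUB
  Position 3: JMP
  Position 4: LOAD
  Position 5: CMP
  Position 6: MUL
  Position 7: MUL
  Position 8: MOV
Matches at positions: []
Total ADD count: 0

0


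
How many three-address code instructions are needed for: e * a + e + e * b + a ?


Expression: e * a + e + e * b + a
Generating three-address code (respecting * over +/- precedence):
  Instruction 1: t1 = e * a
  Instruction 2: t2 = e * b
  Instruction 3: t3 = t1 + e
  Instruction 4: t4 = t3 + t2
  Instruction 5: t5 = t4 + a
Total instructions: 5

5


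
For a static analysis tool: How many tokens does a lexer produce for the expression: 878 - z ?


Scanning '878 - z'
Token 1: '878' -> integer_literal
Token 2: '-' -> operator
Token 3: 'z' -> identifier
Total tokens: 3

3


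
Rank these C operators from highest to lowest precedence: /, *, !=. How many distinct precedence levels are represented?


Looking up precedence for each operator:
  / -> precedence 6
  * -> precedence 6
  != -> precedence 3
Sorted highest to lowest: /, *, !=
Distinct precedence values: [6, 3]
Number of distinct levels: 2

2


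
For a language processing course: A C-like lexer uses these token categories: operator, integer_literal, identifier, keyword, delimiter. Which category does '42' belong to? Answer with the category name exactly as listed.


Token: '42'
Checking categories:
  identifier: no
  integer_literal: YES
  operator: no
  keyword: no
  delimiter: no
Category: integer_literal

integer_literal


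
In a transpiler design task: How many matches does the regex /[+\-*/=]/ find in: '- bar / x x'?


Pattern: /[+\-*/=]/ (operators)
Input: '- bar / x x'
Scanning for matches:
  Match 1: '-'
  Match 2: '/'
Total matches: 2

2


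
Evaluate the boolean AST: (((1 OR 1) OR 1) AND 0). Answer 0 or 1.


Step 1: Evaluate inner node
  1 OR 1 = 1
Step 2: Evaluate next node
  1 OR 1 = 1
Step 3: Evaluate root node
  1 AND 0 = 0

0


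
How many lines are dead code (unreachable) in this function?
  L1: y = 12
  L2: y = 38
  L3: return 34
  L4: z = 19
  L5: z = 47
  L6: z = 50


Analyzing control flow:
  L1: reachable (before return)
  L2: reachable (before return)
  L3: reachable (return statement)
  L4: DEAD (after return at L3)
  L5: DEAD (after return at L3)
  L6: DEAD (after return at L3)
Return at L3, total lines = 6
Dead lines: L4 through L6
Count: 3

3


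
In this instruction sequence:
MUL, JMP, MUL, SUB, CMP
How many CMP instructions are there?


Scanning instruction sequence for CMP:
  Position 1: MUL
  Position 2: JMP
  Position 3: MUL
  Position 4: SUB
  Position 5: CMP <- MATCH
Matches at positions: [5]
Total CMP count: 1

1


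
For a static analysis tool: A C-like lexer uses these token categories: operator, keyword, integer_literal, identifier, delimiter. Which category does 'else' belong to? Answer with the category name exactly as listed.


Token: 'else'
Checking categories:
  identifier: no
  integer_literal: no
  operator: no
  keyword: YES
  delimiter: no
Category: keyword

keyword


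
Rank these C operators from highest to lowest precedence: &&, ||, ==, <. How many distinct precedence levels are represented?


Looking up precedence for each operator:
  && -> precedence 2
  || -> precedence 1
  == -> precedence 3
  < -> precedence 4
Sorted highest to lowest: <, ==, &&, ||
Distinct precedence values: [4, 3, 2, 1]
Number of distinct levels: 4

4


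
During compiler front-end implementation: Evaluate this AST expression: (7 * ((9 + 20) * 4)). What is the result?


Expression: (7 * ((9 + 20) * 4))
Evaluating step by step:
  9 + 20 = 29
  29 * 4 = 116
  7 * 116 = 812
Result: 812

812


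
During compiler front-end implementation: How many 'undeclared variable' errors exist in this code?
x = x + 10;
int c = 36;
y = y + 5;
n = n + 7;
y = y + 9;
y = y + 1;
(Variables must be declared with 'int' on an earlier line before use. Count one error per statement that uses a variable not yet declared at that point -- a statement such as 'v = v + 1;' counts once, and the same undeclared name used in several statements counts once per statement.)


Scanning code line by line:
  Line 1: use 'x' -> ERROR (undeclared)
  Line 2: declare 'c' -> declared = ['c']
  Line 3: use 'y' -> ERROR (undeclared)
  Line 4: use 'n' -> ERROR (undeclared)
  Line 5: use 'y' -> ERROR (undeclared)
  Line 6: use 'y' -> ERROR (undeclared)
Total undeclared variable errors: 5

5


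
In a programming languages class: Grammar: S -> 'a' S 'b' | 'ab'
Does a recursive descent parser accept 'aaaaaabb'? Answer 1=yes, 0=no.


Grammar accepts strings of the form a^n b^n (n >= 1)
Word: 'aaaaaabb'
Counting: 6 a's and 2 b's
Check: 6 == 2? No
Mismatch: a-count != b-count
Rejected

0


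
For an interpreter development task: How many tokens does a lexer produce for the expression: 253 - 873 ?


Scanning '253 - 873'
Token 1: '253' -> integer_literal
Token 2: '-' -> operator
Token 3: '873' -> integer_literal
Total tokens: 3

3


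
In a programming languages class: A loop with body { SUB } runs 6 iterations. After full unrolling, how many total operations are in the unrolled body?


Loop body operations: SUB (1 op per iteration)
Unrolling 6 iterations:
  Iteration 1: SUB (1 ops)
  Iteration 2: SUB (1 ops)
  Iteration 3: SUB (1 ops)
  Iteration 4: SUB (1 ops)
  Iteration 5: SUB (1 ops)
  Iteration 6: SUB (1 ops)
Total: 6 iterations * 1 ops/iter = 6 operations

6


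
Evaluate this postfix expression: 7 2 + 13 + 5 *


Processing tokens left to right:
Push 7, Push 2
Pop 7 and 2, compute 7 + 2 = 9, push 9
Push 13
Pop 9 and 13, compute 9 + 13 = 22, push 22
Push 5
Pop 22 and 5, compute 22 * 5 = 110, push 110
Stack result: 110

110


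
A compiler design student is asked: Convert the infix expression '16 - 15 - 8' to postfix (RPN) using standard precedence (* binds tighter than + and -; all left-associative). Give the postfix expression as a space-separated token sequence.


Applying the shunting-yard algorithm:
  Operand 16 -> output
  Push '-' onto operator stack -> op-stack: [-]
  Operand 15 -> output
  See '-' (prec 1); top '-' (prec 1) >= it -> pop '-' to output
  Push '-' onto operator stack -> op-stack: [-]
  Operand 8 -> output
  End of input: pop '-' to output
Postfix result: 16 15 - 8 -

16 15 - 8 -


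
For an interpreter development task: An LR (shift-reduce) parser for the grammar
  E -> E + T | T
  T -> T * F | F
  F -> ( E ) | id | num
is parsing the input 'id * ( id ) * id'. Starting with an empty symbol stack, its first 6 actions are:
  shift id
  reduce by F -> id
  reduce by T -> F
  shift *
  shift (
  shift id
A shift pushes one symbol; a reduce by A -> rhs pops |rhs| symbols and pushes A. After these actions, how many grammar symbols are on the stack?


Tracking the symbol stack through each action:
  Action 1: shift 'id' : push -> stack = [id] (size 1)
  Action 2: reduce by F -> id : pop 1, push F -> stack = [F] (size 1)
  Action 3: reduce by T -> F : pop 1, push T -> stack = [T] (size 1)
  Action 4: shift '*' : push -> stack = [T, *] (size 2)
  Action 5: shift '(' : push -> stack = [T, *, (] (size 3)
  Action 6: shift 'id' : push -> stack = [T, *, (, id] (size 4)
Final stack size: 4

4


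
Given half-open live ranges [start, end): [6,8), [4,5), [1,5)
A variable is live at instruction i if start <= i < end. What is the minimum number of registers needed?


Live ranges:
  Var0: [6, 8)
  Var1: [4, 5)
  Var2: [1, 5)
Sweep-line events (position, delta, active):
  pos=1 start -> active=1
  pos=4 start -> active=2
  pos=5 end -> active=1
  pos=5 end -> active=0
  pos=6 start -> active=1
  pos=8 end -> active=0
Maximum simultaneous active: 2
Minimum registers needed: 2

2


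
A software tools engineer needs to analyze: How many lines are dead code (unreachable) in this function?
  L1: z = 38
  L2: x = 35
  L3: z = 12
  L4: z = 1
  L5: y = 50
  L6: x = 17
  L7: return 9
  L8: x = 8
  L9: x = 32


Analyzing control flow:
  L1: reachable (before return)
  L2: reachable (before return)
  L3: reachable (before return)
  L4: reachable (before return)
  L5: reachable (before return)
  L6: reachable (before return)
  L7: reachable (return statement)
  L8: DEAD (after return at L7)
  L9: DEAD (after return at L7)
Return at L7, total lines = 9
Dead lines: L8 through L9
Count: 2

2


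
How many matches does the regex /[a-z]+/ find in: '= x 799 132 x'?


Pattern: /[a-z]+/ (identifiers)
Input: '= x 799 132 x'
Scanning for matches:
  Match 1: 'x'
  Match 2: 'x'
Total matches: 2

2


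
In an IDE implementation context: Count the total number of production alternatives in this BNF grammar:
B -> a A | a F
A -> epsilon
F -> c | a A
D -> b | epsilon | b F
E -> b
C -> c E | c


Counting alternatives per rule:
  B: 2 alternative(s)
  A: 1 alternative(s)
  F: 2 alternative(s)
  D: 3 alternative(s)
  E: 1 alternative(s)
  C: 2 alternative(s)
Sum: 2 + 1 + 2 + 3 + 1 + 2 = 11

11


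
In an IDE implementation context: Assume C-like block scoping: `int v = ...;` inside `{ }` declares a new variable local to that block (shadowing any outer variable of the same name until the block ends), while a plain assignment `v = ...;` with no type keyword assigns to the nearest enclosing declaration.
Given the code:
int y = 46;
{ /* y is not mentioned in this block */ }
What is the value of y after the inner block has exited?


Analyzing scoping rules:
Outer scope: declares y = 46
Inner block: y is neither redeclared nor assigned -> unchanged
After the block -> 46
Result: 46

46


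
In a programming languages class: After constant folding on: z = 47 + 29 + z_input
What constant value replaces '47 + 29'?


Identifying constant sub-expression:
  Original: z = 47 + 29 + z_input
  47 and 29 are both compile-time constants
  Evaluating: 47 + 29 = 76
  After folding: z = 76 + z_input

76


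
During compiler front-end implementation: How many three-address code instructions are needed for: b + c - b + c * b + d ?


Expression: b + c - b + c * b + d
Generating three-address code (respecting * over +/- precedence):
  Instruction 1: t1 = c * b
  Instruction 2: t2 = b + c
  Instruction 3: t3 = t2 - b
  Instruction 4: t4 = t3 + t1
  Instruction 5: t5 = t4 + d
Total instructions: 5

5


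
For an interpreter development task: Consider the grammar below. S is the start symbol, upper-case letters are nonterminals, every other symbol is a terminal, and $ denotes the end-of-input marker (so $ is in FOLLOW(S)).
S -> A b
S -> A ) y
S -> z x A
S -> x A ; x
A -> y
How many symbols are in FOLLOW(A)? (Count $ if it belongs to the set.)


S is the start symbol and does not occur in any rule body, so FOLLOW(S) = {$}.
Examining every occurrence of A in a rule body:
  S -> A b : A is followed by terminal 'b' -> add 'b'
  S -> A ) y : A is followed by terminal ')' -> add ')'
  S -> z x A : A is at the right end -> add FOLLOW(S) = {$}
  S -> x A ; x : A is followed by terminal ';' -> add ';'
  A -> y : A does not occur in the body -> contributes nothing
FOLLOW(A) = {), ;, b, $}
Count: 4

4


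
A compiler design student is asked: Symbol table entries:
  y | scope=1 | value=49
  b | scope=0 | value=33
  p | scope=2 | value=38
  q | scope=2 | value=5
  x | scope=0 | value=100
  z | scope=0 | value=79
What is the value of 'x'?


Searching symbol table for 'x':
  y | scope=1 | value=49
  b | scope=0 | value=33
  p | scope=2 | value=38
  q | scope=2 | value=5
  x | scope=0 | value=100 <- MATCH
  z | scope=0 | value=79
Found 'x' at scope 0 with value 100

100


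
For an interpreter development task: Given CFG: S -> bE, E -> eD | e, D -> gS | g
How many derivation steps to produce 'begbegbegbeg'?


Grammar: S -> bE, E -> eD | e, D -> gS | g
Deriving 'begbegbegbeg':
Step 1: S -> bE => bE
Step 2: E -> eD => beD
Step 3: D -> gS => begS
Step 4: S -> bE => begbE
Step 5: E -> eD => begbeD
Step 6: D -> gS => begbegS
Step 7: S -> bE => begbegbE
Step 8: E -> eD => begbegbeD
Step 9: D -> gS => begbegbegS
Step 10: S -> bE => begbegbegbE
Step 11: E -> eD => begbegbegbeD
Step 12: D -> g => begbegbegbeg
Total derivation steps: 12

12


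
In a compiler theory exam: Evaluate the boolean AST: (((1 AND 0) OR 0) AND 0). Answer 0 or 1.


Step 1: Evaluate inner node
  1 AND 0 = 0
Step 2: Evaluate next node
  0 OR 0 = 0
Step 3: Evaluate root node
  0 AND 0 = 0

0


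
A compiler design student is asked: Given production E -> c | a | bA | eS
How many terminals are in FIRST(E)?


Production: E -> c | a | bA | eS
Examining each alternative for leading terminals:
  E -> c : first terminal = 'c'
  E -> a : first terminal = 'a'
  E -> bA : first terminal = 'b'
  E -> eS : first terminal = 'e'
FIRST(E) = {a, b, c, e}
Count: 4

4


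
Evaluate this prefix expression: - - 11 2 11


Parsing prefix expression: - - 11 2 11
Step 1: Innermost operation '- 11 2'
  11 - 2 = 9
Step 2: Outer operation '- [9] 11'
  9 - 11 = -2

-2


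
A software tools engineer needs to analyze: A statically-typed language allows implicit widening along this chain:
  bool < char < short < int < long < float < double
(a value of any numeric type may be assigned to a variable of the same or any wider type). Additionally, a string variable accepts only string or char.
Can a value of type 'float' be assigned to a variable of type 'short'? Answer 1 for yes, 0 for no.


Target variable type: short
Source value type: float
Numeric ranks: float=5, short=2
Widening allowed iff rank(source) <= rank(target): 5 <= 2? No
Result: 0

0


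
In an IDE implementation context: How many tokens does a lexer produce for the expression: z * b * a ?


Scanning 'z * b * a'
Token 1: 'z' -> identifier
Token 2: '*' -> operator
Token 3: 'b' -> identifier
Token 4: '*' -> operator
Token 5: 'a' -> identifier
Total tokens: 5

5


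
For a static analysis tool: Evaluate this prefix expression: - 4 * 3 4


Parsing prefix expression: - 4 * 3 4
Step 1: Innermost operation '* 3 4'
  3 * 4 = 12
Step 2: Outer operation '- 4 [12]'
  4 - 12 = -8

-8


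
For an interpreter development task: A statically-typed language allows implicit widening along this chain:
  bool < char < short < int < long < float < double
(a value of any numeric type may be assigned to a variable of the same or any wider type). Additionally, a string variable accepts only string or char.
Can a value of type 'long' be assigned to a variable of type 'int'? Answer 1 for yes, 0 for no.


Target variable type: int
Source value type: long
Numeric ranks: long=4, int=3
Widening allowed iff rank(source) <= rank(target): 4 <= 3? No
Result: 0

0


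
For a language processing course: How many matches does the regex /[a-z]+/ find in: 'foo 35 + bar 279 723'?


Pattern: /[a-z]+/ (identifiers)
Input: 'foo 35 + bar 279 723'
Scanning for matches:
  Match 1: 'foo'
  Match 2: 'bar'
Total matches: 2

2


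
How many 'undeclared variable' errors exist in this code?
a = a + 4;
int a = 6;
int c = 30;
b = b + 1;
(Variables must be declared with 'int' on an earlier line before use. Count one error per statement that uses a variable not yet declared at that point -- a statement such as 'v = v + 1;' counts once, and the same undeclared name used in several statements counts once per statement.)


Scanning code line by line:
  Line 1: use 'a' -> ERROR (undeclared)
  Line 2: declare 'a' -> declared = ['a']
  Line 3: declare 'c' -> declared = ['a', 'c']
  Line 4: use 'b' -> ERROR (undeclared)
Total undeclared variable errors: 2

2


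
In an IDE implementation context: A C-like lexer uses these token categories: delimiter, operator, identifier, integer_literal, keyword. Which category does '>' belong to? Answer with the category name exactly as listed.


Token: '>'
Checking categories:
  identifier: no
  integer_literal: no
  operator: YES
  keyword: no
  delimiter: no
Category: operator

operator


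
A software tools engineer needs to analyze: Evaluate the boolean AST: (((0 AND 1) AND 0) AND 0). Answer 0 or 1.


Step 1: Evaluate inner node
  0 AND 1 = 0
Step 2: Evaluate next node
  0 AND 0 = 0
Step 3: Evaluate root node
  0 AND 0 = 0

0


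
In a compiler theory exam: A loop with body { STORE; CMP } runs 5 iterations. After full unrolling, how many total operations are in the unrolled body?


Loop body operations: STORE, CMP (2 ops per iteration)
Unrolling 5 iterations:
  Iteration 1: STORE, CMP (2 ops)
  Iteration 2: STORE, CMP (2 ops)
  Iteration 3: STORE, CMP (2 ops)
  Iteration 4: STORE, CMP (2 ops)
  Iteration 5: STORE, CMP (2 ops)
Total: 5 iterations * 2 ops/iter = 10 operations

10


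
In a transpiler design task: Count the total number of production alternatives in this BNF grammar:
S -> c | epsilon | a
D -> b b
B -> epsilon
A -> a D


Counting alternatives per rule:
  S: 3 alternative(s)
  D: 1 alternative(s)
  B: 1 alternative(s)
  A: 1 alternative(s)
Sum: 3 + 1 + 1 + 1 = 6

6


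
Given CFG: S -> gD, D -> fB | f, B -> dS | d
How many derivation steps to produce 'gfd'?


Grammar: S -> gD, D -> fB | f, B -> dS | d
Deriving 'gfd':
Step 1: S -> gD => gD
Step 2: D -> fB => gfB
Step 3: B -> d => gfd
Total derivation steps: 3

3


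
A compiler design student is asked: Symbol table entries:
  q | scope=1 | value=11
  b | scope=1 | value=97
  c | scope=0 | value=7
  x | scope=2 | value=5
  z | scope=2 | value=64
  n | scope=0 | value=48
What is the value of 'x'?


Searching symbol table for 'x':
  q | scope=1 | value=11
  b | scope=1 | value=97
  c | scope=0 | value=7
  x | scope=2 | value=5 <- MATCH
  z | scope=2 | value=64
  n | scope=0 | value=48
Found 'x' at scope 2 with value 5

5


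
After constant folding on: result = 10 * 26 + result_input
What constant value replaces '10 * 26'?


Identifying constant sub-expression:
  Original: result = 10 * 26 + result_input
  10 and 26 are both compile-time constants
  Evaluating: 10 * 26 = 260
  After folding: result = 260 + result_input

260


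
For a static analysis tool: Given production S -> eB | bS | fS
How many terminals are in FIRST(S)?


Production: S -> eB | bS | fS
Examining each alternative for leading terminals:
  S -> eB : first terminal = 'e'
  S -> bS : first terminal = 'b'
  S -> fS : first terminal = 'f'
FIRST(S) = {b, e, f}
Count: 3

3


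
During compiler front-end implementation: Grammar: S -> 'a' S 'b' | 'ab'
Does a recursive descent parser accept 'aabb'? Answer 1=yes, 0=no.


Grammar accepts strings of the form a^n b^n (n >= 1)
Word: 'aabb'
Counting: 2 a's and 2 b's
Check: 2 == 2? Yes
Derivation (S -> aSb applied 1 time(s), then S -> ab): S => aSb => aabb
Accepted

1


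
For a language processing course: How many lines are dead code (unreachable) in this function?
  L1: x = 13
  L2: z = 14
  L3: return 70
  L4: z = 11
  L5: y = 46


Analyzing control flow:
  L1: reachable (before return)
  L2: reachable (before return)
  L3: reachable (return statement)
  L4: DEAD (after return at L3)
  L5: DEAD (after return at L3)
Return at L3, total lines = 5
Dead lines: L4 through L5
Count: 2

2


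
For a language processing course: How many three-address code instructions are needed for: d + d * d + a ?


Expression: d + d * d + a
Generating three-address code (respecting * over +/- precedence):
  Instruction 1: t1 = d * d
  Instruction 2: t2 = d + t1
  Instruction 3: t3 = t2 + a
Total instructions: 3

3


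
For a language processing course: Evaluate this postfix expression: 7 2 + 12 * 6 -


Processing tokens left to right:
Push 7, Push 2
Pop 7 and 2, compute 7 + 2 = 9, push 9
Push 12
Pop 9 and 12, compute 9 * 12 = 108, push 108
Push 6
Pop 108 and 6, compute 108 - 6 = 102, push 102
Stack result: 102

102


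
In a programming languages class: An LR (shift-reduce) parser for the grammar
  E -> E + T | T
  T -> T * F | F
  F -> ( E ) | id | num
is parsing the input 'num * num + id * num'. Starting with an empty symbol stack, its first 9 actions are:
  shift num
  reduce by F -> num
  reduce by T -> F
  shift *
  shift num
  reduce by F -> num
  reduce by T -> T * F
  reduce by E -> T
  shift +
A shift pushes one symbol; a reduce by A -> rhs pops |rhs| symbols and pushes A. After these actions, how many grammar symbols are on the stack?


Tracking the symbol stack through each action:
  Action 1: shift 'num' : push -> stack = [num] (size 1)
  Action 2: reduce by F -> num : pop 1, push F -> stack = [F] (size 1)
  Action 3: reduce by T -> F : pop 1, push T -> stack = [T] (size 1)
  Action 4: shift '*' : push -> stack = [T, *] (size 2)
  Action 5: shift 'num' : push -> stack = [T, *, num] (size 3)
  Action 6: reduce by F -> num : pop 1, push F -> stack = [T, *, F] (size 3)
  Action 7: reduce by T -> T * F : pop 3, push T -> stack = [T] (size 1)
  Action 8: reduce by E -> T : pop 1, push E -> stack = [E] (size 1)
  Action 9: shift '+' : push -> stack = [E, +] (size 2)
Final stack size: 2

2


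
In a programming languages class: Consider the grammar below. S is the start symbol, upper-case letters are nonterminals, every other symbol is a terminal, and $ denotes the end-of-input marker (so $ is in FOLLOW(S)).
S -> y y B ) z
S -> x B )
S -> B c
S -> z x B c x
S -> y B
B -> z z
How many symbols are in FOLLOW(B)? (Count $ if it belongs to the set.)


S is the start symbol and does not occur in any rule body, so FOLLOW(S) = {$}.
Examining every occurrence of B in a rule body:
  S -> y y B ) z : B is followed by terminal ')' -> add ')'
  S -> x B ) : B is followed by terminal ')' -> add ')' (already in the set)
  S -> B c : B is followed by terminal 'c' -> add 'c'
  S -> z x B c x : B is followed by terminal 'c' -> add 'c' (already in the set)
  S -> y B : B is at the right end -> add FOLLOW(S) = {$}
  B -> z z : B does not occur in the body -> contributes nothing
FOLLOW(B) = {), c, $}
Count: 3

3


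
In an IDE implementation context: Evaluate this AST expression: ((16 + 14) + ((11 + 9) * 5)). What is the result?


Expression: ((16 + 14) + ((11 + 9) * 5))
Evaluating step by step:
  16 + 14 = 30
  11 + 9 = 20
  20 * 5 = 100
  30 + 100 = 130
Result: 130

130


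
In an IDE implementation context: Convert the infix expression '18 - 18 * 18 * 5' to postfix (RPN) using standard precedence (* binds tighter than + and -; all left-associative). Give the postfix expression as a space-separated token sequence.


Applying the shunting-yard algorithm:
  Operand 18 -> output
  Push '-' onto operator stack -> op-stack: [-]
  Operand 18 -> output
  Push '*' onto operator stack -> op-stack: [-, *]
  Operand 18 -> output
  See '*' (prec 2); top '*' (prec 2) >= it -> pop '*' to output
  Push '*' onto operator stack -> op-stack: [-, *]
  Operand 5 -> output
  End of input: pop '*' to output
  End of input: pop '-' to output
Postfix result: 18 18 18 * 5 * -

18 18 18 * 5 * -


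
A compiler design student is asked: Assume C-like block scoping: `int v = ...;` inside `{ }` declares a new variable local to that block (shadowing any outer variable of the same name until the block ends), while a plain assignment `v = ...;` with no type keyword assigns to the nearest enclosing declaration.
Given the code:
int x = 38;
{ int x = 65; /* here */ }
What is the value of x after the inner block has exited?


Analyzing scoping rules:
Outer scope: declares x = 38
Inner block: 'int x = 65;' declares a NEW x that shadows the outer one
When the block exits the inner x goes out of scope; the outer x was never modified -> 38
Result: 38

38


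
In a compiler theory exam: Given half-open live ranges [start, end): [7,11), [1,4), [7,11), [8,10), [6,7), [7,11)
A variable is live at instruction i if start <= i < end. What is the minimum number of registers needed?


Live ranges:
  Var0: [7, 11)
  Var1: [1, 4)
  Var2: [7, 11)
  Var3: [8, 10)
  Var4: [6, 7)
  Var5: [7, 11)
Sweep-line events (position, delta, active):
  pos=1 start -> active=1
  pos=4 end -> active=0
  pos=6 start -> active=1
  pos=7 end -> active=0
  pos=7 start -> active=1
  pos=7 start -> active=2
  pos=7 start -> active=3
  pos=8 start -> active=4
  pos=10 end -> active=3
  pos=11 end -> active=2
  pos=11 end -> active=1
  pos=11 end -> active=0
Maximum simultaneous active: 4
Minimum registers needed: 4

4


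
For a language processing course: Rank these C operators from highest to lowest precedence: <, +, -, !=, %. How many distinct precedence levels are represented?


Looking up precedence for each operator:
  < -> precedence 4
  + -> precedence 5
  - -> precedence 5
  != -> precedence 3
  % -> precedence 6
Sorted highest to lowest: %, +, -, <, !=
Distinct precedence values: [6, 5, 4, 3]
Number of distinct levels: 4

4


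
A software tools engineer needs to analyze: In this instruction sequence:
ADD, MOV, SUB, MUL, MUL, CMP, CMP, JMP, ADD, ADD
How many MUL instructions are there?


Scanning instruction sequence for MUL:
  Position 1: ADD
  Position 2: MOV
  Position 3: SUB
  Position 4: MUL <- MATCH
  Position 5: MUL <- MATCH
  Position 6: CMP
  Position 7: CMP
  Position 8: JMP
  Position 9: ADD
  Position 10: ADD
Matches at positions: [4, 5]
Total MUL count: 2

2


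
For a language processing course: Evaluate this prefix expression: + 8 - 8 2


Parsing prefix expression: + 8 - 8 2
Step 1: Innermost operation '- 8 2'
  8 - 2 = 6
Step 2: Outer operation '+ 8 [6]'
  8 + 6 = 14

14


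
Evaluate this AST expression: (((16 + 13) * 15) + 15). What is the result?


Expression: (((16 + 13) * 15) + 15)
Evaluating step by step:
  16 + 13 = 29
  29 * 15 = 435
  435 + 15 = 450
Result: 450

450


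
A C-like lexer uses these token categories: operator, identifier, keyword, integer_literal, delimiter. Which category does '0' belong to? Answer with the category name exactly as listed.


Token: '0'
Checking categories:
  identifier: no
  integer_literal: YES
  operator: no
  keyword: no
  delimiter: no
Category: integer_literal

integer_literal


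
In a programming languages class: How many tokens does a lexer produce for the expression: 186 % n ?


Scanning '186 % n'
Token 1: '186' -> integer_literal
Token 2: '%' -> operator
Token 3: 'n' -> identifier
Total tokens: 3

3


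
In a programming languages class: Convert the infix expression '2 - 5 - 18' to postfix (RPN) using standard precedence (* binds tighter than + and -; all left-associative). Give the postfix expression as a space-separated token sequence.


Applying the shunting-yard algorithm:
  Operand 2 -> output
  Push '-' onto operator stack -> op-stack: [-]
  Operand 5 -> output
  See '-' (prec 1); top '-' (prec 1) >= it -> pop '-' to output
  Push '-' onto operator stack -> op-stack: [-]
  Operand 18 -> output
  End of input: pop '-' to output
Postfix result: 2 5 - 18 -

2 5 - 18 -


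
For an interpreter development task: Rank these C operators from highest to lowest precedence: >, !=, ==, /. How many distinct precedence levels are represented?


Looking up precedence for each operator:
  > -> precedence 4
  != -> precedence 3
  == -> precedence 3
  / -> precedence 6
Sorted highest to lowest: /, >, !=, ==
Distinct precedence values: [6, 4, 3]
Number of distinct levels: 3

3


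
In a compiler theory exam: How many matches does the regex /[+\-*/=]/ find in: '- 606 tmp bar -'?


Pattern: /[+\-*/=]/ (operators)
Input: '- 606 tmp bar -'
Scanning for matches:
  Match 1: '-'
  Match 2: '-'
Total matches: 2

2


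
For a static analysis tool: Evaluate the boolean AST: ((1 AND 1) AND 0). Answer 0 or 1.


Step 1: Evaluate inner node
  1 AND 1 = 1
Step 2: Evaluate root node
  1 AND 0 = 0

0


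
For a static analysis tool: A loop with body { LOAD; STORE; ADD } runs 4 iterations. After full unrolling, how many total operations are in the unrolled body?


Loop body operations: LOAD, STORE, ADD (3 ops per iteration)
Unrolling 4 iterations:
  Iteration 1: LOAD, STORE, ADD (3 ops)
  Iteration 2: LOAD, STORE, ADD (3 ops)
  Iteration 3: LOAD, STORE, ADD (3 ops)
  Iteration 4: LOAD, STORE, ADD (3 ops)
Total: 4 iterations * 3 ops/iter = 12 operations

12


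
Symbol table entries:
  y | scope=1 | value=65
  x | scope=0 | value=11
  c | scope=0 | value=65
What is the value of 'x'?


Searching symbol table for 'x':
  y | scope=1 | value=65
  x | scope=0 | value=11 <- MATCH
  c | scope=0 | value=65
Found 'x' at scope 0 with value 11

11


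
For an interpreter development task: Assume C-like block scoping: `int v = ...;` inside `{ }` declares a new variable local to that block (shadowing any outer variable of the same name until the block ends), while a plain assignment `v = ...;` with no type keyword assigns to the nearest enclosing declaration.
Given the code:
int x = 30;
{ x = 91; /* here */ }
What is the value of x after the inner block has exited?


Analyzing scoping rules:
Outer scope: declares x = 30
Inner block: 'x = 91;' has no type keyword, so it is an assignment to the outer x (no shadowing)
The assignment changed the outer variable itself, so the new value persists after the block -> 91
Result: 91

91


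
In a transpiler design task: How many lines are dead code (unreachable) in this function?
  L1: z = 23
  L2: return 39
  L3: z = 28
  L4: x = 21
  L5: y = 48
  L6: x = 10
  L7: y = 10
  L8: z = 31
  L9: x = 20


Analyzing control flow:
  L1: reachable (before return)
  L2: reachable (return statement)
  L3: DEAD (after return at L2)
  L4: DEAD (after return at L2)
  L5: DEAD (after return at L2)
  L6: DEAD (after return at L2)
  L7: DEAD (after return at L2)
  L8: DEAD (after return at L2)
  L9: DEAD (after return at L2)
Return at L2, total lines = 9
Dead lines: L3 through L9
Count: 7

7


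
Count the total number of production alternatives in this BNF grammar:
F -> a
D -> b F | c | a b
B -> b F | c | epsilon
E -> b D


Counting alternatives per rule:
  F: 1 alternative(s)
  D: 3 alternative(s)
  B: 3 alternative(s)
  E: 1 alternative(s)
Sum: 1 + 3 + 3 + 1 = 8

8


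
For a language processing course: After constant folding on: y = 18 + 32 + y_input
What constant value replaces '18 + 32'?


Identifying constant sub-expression:
  Original: y = 18 + 32 + y_input
  18 and 32 are both compile-time constants
  Evaluating: 18 + 32 = 50
  After folding: y = 50 + y_input

50


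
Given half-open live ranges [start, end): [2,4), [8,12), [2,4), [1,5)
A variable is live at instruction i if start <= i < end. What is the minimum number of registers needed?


Live ranges:
  Var0: [2, 4)
  Var1: [8, 12)
  Var2: [2, 4)
  Var3: [1, 5)
Sweep-line events (position, delta, active):
  pos=1 start -> active=1
  pos=2 start -> active=2
  pos=2 start -> active=3
  pos=4 end -> active=2
  pos=4 end -> active=1
  pos=5 end -> active=0
  pos=8 start -> active=1
  pos=12 end -> active=0
Maximum simultaneous active: 3
Minimum registers needed: 3

3


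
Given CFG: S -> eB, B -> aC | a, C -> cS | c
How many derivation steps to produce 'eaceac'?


Grammar: S -> eB, B -> aC | a, C -> cS | c
Deriving 'eaceac':
Step 1: S -> eB => eB
Step 2: B -> aC => eaC
Step 3: C -> cS => eacS
Step 4: S -> eB => eaceB
Step 5: B -> aC => eaceaC
Step 6: C -> c => eaceac
Total derivation steps: 6

6


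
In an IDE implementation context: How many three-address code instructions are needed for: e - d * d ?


Expression: e - d * d
Generating three-address code (respecting * over +/- precedence):
  Instruction 1: t1 = d * d
  Instruction 2: t2 = e - t1
Total instructions: 2

2


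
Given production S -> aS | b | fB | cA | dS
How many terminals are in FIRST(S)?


Production: S -> aS | b | fB | cA | dS
Examining each alternative for leading terminals:
  S -> aS : first terminal = 'a'
  S -> b : first terminal = 'b'
  S -> fB : first terminal = 'f'
  S -> cA : first terminal = 'c'
  S -> dS : first terminal = 'd'
FIRST(S) = {a, b, c, d, f}
Count: 5

5


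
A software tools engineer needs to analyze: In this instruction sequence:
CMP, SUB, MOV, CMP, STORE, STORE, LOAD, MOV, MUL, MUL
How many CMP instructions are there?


Scanning instruction sequence for CMP:
  Position 1: CMP <- MATCH
  Position 2: SUB
  Position 3: MOV
  Position 4: CMP <- MATCH
  Position 5: STORE
  Position 6: STORE
  Position 7: LOAD
  Position 8: MOV
  Position 9: MUL
  Position 10: MUL
Matches at positions: [1, 4]
Total CMP count: 2

2


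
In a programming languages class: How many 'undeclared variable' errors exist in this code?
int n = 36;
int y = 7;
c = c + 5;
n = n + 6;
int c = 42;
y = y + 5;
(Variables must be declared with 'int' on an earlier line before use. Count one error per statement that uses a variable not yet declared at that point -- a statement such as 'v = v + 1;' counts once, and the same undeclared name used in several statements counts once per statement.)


Scanning code line by line:
  Line 1: declare 'n' -> declared = ['n']
  Line 2: declare 'y' -> declared = ['n', 'y']
  Line 3: use 'c' -> ERROR (undeclared)
  Line 4: use 'n' -> OK (declared)
  Line 5: declare 'c' -> declared = ['c', 'n', 'y']
  Line 6: use 'y' -> OK (declared)
Total undeclared variable errors: 1

1
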